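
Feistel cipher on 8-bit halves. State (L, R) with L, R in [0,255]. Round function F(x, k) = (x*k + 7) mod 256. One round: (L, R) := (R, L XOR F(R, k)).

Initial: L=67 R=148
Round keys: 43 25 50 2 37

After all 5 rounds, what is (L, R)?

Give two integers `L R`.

Round 1 (k=43): L=148 R=160
Round 2 (k=25): L=160 R=51
Round 3 (k=50): L=51 R=93
Round 4 (k=2): L=93 R=242
Round 5 (k=37): L=242 R=92

Answer: 242 92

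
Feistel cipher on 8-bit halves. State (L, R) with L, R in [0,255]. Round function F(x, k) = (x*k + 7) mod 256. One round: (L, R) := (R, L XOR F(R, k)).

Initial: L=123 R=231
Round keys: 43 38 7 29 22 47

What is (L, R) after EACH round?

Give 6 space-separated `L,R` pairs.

Round 1 (k=43): L=231 R=175
Round 2 (k=38): L=175 R=230
Round 3 (k=7): L=230 R=254
Round 4 (k=29): L=254 R=43
Round 5 (k=22): L=43 R=71
Round 6 (k=47): L=71 R=59

Answer: 231,175 175,230 230,254 254,43 43,71 71,59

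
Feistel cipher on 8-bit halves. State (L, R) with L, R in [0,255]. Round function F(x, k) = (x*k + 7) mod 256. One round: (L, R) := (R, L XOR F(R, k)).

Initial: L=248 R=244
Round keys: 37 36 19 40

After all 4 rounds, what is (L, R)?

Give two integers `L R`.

Round 1 (k=37): L=244 R=179
Round 2 (k=36): L=179 R=199
Round 3 (k=19): L=199 R=127
Round 4 (k=40): L=127 R=24

Answer: 127 24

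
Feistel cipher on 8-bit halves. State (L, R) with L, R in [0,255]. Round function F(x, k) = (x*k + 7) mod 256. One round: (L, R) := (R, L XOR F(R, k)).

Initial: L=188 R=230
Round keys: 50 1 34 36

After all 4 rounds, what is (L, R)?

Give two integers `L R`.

Round 1 (k=50): L=230 R=79
Round 2 (k=1): L=79 R=176
Round 3 (k=34): L=176 R=40
Round 4 (k=36): L=40 R=23

Answer: 40 23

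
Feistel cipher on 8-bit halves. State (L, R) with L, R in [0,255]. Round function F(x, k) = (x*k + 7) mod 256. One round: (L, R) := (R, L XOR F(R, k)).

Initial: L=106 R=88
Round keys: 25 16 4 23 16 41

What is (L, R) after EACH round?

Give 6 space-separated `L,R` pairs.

Answer: 88,245 245,15 15,182 182,110 110,81 81,110

Derivation:
Round 1 (k=25): L=88 R=245
Round 2 (k=16): L=245 R=15
Round 3 (k=4): L=15 R=182
Round 4 (k=23): L=182 R=110
Round 5 (k=16): L=110 R=81
Round 6 (k=41): L=81 R=110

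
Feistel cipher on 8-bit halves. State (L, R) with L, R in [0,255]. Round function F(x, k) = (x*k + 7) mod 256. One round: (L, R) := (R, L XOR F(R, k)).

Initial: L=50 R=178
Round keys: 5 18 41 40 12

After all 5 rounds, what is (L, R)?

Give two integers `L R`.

Round 1 (k=5): L=178 R=179
Round 2 (k=18): L=179 R=47
Round 3 (k=41): L=47 R=61
Round 4 (k=40): L=61 R=160
Round 5 (k=12): L=160 R=186

Answer: 160 186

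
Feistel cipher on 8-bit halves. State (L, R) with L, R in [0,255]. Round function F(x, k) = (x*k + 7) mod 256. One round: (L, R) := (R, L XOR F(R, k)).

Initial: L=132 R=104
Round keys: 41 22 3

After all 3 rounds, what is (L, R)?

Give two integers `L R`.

Round 1 (k=41): L=104 R=43
Round 2 (k=22): L=43 R=209
Round 3 (k=3): L=209 R=81

Answer: 209 81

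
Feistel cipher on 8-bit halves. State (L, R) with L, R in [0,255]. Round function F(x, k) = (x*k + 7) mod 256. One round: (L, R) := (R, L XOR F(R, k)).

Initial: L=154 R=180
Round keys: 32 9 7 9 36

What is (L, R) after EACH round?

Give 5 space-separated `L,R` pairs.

Round 1 (k=32): L=180 R=29
Round 2 (k=9): L=29 R=184
Round 3 (k=7): L=184 R=18
Round 4 (k=9): L=18 R=17
Round 5 (k=36): L=17 R=121

Answer: 180,29 29,184 184,18 18,17 17,121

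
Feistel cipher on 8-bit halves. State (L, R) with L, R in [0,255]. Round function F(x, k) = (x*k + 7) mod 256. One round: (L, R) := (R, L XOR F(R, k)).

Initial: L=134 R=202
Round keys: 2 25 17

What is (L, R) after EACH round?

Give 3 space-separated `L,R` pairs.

Round 1 (k=2): L=202 R=29
Round 2 (k=25): L=29 R=22
Round 3 (k=17): L=22 R=96

Answer: 202,29 29,22 22,96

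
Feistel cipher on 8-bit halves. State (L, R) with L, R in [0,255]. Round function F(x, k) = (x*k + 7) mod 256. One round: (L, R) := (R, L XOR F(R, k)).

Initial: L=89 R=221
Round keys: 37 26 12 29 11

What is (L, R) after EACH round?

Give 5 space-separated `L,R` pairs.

Answer: 221,161 161,188 188,118 118,217 217,44

Derivation:
Round 1 (k=37): L=221 R=161
Round 2 (k=26): L=161 R=188
Round 3 (k=12): L=188 R=118
Round 4 (k=29): L=118 R=217
Round 5 (k=11): L=217 R=44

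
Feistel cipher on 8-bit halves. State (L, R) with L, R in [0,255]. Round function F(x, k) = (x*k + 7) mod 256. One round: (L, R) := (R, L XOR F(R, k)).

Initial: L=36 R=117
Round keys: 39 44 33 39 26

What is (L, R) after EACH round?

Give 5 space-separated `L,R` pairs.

Round 1 (k=39): L=117 R=254
Round 2 (k=44): L=254 R=218
Round 3 (k=33): L=218 R=223
Round 4 (k=39): L=223 R=218
Round 5 (k=26): L=218 R=244

Answer: 117,254 254,218 218,223 223,218 218,244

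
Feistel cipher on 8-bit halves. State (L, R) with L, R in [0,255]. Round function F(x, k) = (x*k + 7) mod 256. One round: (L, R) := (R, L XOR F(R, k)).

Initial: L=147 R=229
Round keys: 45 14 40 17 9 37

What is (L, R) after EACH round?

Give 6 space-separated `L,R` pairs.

Answer: 229,219 219,228 228,124 124,167 167,154 154,238

Derivation:
Round 1 (k=45): L=229 R=219
Round 2 (k=14): L=219 R=228
Round 3 (k=40): L=228 R=124
Round 4 (k=17): L=124 R=167
Round 5 (k=9): L=167 R=154
Round 6 (k=37): L=154 R=238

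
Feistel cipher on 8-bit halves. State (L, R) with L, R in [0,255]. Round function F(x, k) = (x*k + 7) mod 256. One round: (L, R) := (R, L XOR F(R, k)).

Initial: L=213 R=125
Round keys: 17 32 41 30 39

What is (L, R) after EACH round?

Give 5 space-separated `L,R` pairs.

Round 1 (k=17): L=125 R=129
Round 2 (k=32): L=129 R=90
Round 3 (k=41): L=90 R=240
Round 4 (k=30): L=240 R=125
Round 5 (k=39): L=125 R=226

Answer: 125,129 129,90 90,240 240,125 125,226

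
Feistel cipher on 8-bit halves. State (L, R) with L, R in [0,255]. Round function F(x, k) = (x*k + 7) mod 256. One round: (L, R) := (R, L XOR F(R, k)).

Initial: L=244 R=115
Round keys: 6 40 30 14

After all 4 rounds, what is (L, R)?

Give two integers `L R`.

Answer: 194 223

Derivation:
Round 1 (k=6): L=115 R=77
Round 2 (k=40): L=77 R=124
Round 3 (k=30): L=124 R=194
Round 4 (k=14): L=194 R=223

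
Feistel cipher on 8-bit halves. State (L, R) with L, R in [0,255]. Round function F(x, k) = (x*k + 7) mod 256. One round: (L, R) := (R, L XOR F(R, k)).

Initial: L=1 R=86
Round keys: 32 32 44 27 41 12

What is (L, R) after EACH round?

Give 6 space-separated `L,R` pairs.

Round 1 (k=32): L=86 R=198
Round 2 (k=32): L=198 R=145
Round 3 (k=44): L=145 R=53
Round 4 (k=27): L=53 R=15
Round 5 (k=41): L=15 R=91
Round 6 (k=12): L=91 R=68

Answer: 86,198 198,145 145,53 53,15 15,91 91,68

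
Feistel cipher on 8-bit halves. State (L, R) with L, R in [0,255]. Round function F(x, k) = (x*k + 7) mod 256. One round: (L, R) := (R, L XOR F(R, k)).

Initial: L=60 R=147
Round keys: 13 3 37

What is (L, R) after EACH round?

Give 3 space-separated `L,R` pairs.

Answer: 147,66 66,94 94,223

Derivation:
Round 1 (k=13): L=147 R=66
Round 2 (k=3): L=66 R=94
Round 3 (k=37): L=94 R=223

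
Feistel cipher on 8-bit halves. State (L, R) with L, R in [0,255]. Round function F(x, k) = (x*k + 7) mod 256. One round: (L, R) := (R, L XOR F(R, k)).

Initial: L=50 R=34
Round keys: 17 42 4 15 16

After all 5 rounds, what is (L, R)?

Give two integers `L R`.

Round 1 (k=17): L=34 R=123
Round 2 (k=42): L=123 R=23
Round 3 (k=4): L=23 R=24
Round 4 (k=15): L=24 R=120
Round 5 (k=16): L=120 R=159

Answer: 120 159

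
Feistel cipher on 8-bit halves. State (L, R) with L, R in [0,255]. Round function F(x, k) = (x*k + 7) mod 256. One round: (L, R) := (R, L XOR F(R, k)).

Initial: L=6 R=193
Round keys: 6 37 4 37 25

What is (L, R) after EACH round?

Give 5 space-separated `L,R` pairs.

Answer: 193,139 139,223 223,8 8,240 240,127

Derivation:
Round 1 (k=6): L=193 R=139
Round 2 (k=37): L=139 R=223
Round 3 (k=4): L=223 R=8
Round 4 (k=37): L=8 R=240
Round 5 (k=25): L=240 R=127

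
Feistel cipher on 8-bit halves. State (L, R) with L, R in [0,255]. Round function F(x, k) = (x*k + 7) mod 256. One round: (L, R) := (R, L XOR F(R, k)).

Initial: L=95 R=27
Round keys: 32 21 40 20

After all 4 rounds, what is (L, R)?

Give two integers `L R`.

Answer: 159 247

Derivation:
Round 1 (k=32): L=27 R=56
Round 2 (k=21): L=56 R=132
Round 3 (k=40): L=132 R=159
Round 4 (k=20): L=159 R=247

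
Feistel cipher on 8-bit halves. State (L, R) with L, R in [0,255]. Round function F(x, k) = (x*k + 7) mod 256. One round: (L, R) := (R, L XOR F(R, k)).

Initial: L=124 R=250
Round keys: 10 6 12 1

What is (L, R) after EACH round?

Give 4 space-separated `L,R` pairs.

Answer: 250,183 183,171 171,188 188,104

Derivation:
Round 1 (k=10): L=250 R=183
Round 2 (k=6): L=183 R=171
Round 3 (k=12): L=171 R=188
Round 4 (k=1): L=188 R=104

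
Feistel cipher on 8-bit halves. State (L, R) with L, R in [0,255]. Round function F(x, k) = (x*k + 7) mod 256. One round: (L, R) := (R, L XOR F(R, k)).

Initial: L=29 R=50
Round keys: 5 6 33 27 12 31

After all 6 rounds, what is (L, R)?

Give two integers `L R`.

Round 1 (k=5): L=50 R=28
Round 2 (k=6): L=28 R=157
Round 3 (k=33): L=157 R=88
Round 4 (k=27): L=88 R=210
Round 5 (k=12): L=210 R=135
Round 6 (k=31): L=135 R=178

Answer: 135 178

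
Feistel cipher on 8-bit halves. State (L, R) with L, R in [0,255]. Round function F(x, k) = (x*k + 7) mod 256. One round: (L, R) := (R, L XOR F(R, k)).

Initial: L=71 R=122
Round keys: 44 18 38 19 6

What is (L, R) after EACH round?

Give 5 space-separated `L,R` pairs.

Round 1 (k=44): L=122 R=184
Round 2 (k=18): L=184 R=141
Round 3 (k=38): L=141 R=77
Round 4 (k=19): L=77 R=51
Round 5 (k=6): L=51 R=116

Answer: 122,184 184,141 141,77 77,51 51,116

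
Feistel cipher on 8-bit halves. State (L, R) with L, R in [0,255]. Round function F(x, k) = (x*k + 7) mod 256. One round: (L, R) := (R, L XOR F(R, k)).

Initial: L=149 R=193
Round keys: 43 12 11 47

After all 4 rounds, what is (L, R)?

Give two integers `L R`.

Round 1 (k=43): L=193 R=231
Round 2 (k=12): L=231 R=26
Round 3 (k=11): L=26 R=194
Round 4 (k=47): L=194 R=191

Answer: 194 191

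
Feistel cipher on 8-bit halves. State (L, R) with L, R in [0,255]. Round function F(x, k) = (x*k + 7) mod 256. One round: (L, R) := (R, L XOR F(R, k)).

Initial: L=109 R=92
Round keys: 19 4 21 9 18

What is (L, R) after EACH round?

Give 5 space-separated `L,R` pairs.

Answer: 92,182 182,131 131,112 112,116 116,95

Derivation:
Round 1 (k=19): L=92 R=182
Round 2 (k=4): L=182 R=131
Round 3 (k=21): L=131 R=112
Round 4 (k=9): L=112 R=116
Round 5 (k=18): L=116 R=95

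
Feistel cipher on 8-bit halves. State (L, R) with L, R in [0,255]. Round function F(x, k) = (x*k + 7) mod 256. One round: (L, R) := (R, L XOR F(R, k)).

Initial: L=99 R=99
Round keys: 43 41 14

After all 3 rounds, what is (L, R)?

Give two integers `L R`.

Round 1 (k=43): L=99 R=203
Round 2 (k=41): L=203 R=233
Round 3 (k=14): L=233 R=14

Answer: 233 14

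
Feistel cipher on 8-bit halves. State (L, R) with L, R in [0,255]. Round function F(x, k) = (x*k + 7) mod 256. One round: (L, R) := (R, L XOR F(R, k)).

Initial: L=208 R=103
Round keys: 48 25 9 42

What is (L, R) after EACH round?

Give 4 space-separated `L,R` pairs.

Round 1 (k=48): L=103 R=135
Round 2 (k=25): L=135 R=81
Round 3 (k=9): L=81 R=103
Round 4 (k=42): L=103 R=188

Answer: 103,135 135,81 81,103 103,188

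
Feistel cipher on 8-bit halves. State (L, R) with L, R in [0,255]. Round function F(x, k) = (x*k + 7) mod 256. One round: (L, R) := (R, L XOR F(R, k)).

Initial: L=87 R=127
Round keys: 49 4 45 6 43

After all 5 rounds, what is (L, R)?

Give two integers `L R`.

Answer: 247 238

Derivation:
Round 1 (k=49): L=127 R=1
Round 2 (k=4): L=1 R=116
Round 3 (k=45): L=116 R=106
Round 4 (k=6): L=106 R=247
Round 5 (k=43): L=247 R=238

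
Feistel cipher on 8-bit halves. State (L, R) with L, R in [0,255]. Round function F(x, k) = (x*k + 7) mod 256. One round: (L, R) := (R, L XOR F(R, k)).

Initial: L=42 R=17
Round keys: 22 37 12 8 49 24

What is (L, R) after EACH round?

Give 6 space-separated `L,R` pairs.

Round 1 (k=22): L=17 R=87
Round 2 (k=37): L=87 R=139
Round 3 (k=12): L=139 R=220
Round 4 (k=8): L=220 R=108
Round 5 (k=49): L=108 R=111
Round 6 (k=24): L=111 R=3

Answer: 17,87 87,139 139,220 220,108 108,111 111,3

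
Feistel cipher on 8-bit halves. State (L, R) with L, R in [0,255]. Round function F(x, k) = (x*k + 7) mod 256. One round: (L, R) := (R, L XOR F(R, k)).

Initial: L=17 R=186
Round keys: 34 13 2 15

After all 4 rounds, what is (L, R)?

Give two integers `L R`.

Round 1 (k=34): L=186 R=170
Round 2 (k=13): L=170 R=19
Round 3 (k=2): L=19 R=135
Round 4 (k=15): L=135 R=227

Answer: 135 227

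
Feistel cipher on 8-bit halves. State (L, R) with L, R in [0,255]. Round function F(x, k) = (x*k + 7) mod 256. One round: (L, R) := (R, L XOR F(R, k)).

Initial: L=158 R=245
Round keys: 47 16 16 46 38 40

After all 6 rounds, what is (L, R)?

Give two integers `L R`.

Round 1 (k=47): L=245 R=156
Round 2 (k=16): L=156 R=50
Round 3 (k=16): L=50 R=187
Round 4 (k=46): L=187 R=147
Round 5 (k=38): L=147 R=98
Round 6 (k=40): L=98 R=196

Answer: 98 196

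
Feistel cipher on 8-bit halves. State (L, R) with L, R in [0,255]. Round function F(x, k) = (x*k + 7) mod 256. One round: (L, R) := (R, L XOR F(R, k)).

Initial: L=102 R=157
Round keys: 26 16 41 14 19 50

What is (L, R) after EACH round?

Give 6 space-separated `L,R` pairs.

Round 1 (k=26): L=157 R=159
Round 2 (k=16): L=159 R=106
Round 3 (k=41): L=106 R=158
Round 4 (k=14): L=158 R=193
Round 5 (k=19): L=193 R=196
Round 6 (k=50): L=196 R=142

Answer: 157,159 159,106 106,158 158,193 193,196 196,142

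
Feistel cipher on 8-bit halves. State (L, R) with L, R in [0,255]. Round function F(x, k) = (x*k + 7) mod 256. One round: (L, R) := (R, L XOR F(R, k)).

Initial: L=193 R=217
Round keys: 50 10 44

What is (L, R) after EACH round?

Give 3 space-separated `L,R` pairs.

Round 1 (k=50): L=217 R=168
Round 2 (k=10): L=168 R=78
Round 3 (k=44): L=78 R=199

Answer: 217,168 168,78 78,199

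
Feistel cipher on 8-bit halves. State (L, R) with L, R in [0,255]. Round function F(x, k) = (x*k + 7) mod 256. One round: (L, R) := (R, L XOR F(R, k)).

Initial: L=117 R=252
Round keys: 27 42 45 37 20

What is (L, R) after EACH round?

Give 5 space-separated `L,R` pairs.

Answer: 252,238 238,239 239,228 228,20 20,115

Derivation:
Round 1 (k=27): L=252 R=238
Round 2 (k=42): L=238 R=239
Round 3 (k=45): L=239 R=228
Round 4 (k=37): L=228 R=20
Round 5 (k=20): L=20 R=115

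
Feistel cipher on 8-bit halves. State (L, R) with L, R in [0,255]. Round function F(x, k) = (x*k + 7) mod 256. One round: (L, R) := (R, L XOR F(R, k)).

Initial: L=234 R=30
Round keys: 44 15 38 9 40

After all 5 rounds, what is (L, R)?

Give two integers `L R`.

Round 1 (k=44): L=30 R=197
Round 2 (k=15): L=197 R=140
Round 3 (k=38): L=140 R=10
Round 4 (k=9): L=10 R=237
Round 5 (k=40): L=237 R=5

Answer: 237 5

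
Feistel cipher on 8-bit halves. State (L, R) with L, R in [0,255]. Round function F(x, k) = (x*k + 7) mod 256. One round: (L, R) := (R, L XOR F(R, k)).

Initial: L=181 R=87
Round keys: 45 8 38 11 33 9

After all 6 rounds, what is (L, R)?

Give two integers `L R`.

Answer: 214 210

Derivation:
Round 1 (k=45): L=87 R=231
Round 2 (k=8): L=231 R=104
Round 3 (k=38): L=104 R=144
Round 4 (k=11): L=144 R=95
Round 5 (k=33): L=95 R=214
Round 6 (k=9): L=214 R=210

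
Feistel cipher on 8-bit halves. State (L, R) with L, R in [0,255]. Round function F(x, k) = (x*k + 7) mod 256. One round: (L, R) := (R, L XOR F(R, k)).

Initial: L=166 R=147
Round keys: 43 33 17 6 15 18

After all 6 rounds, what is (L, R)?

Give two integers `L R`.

Answer: 203 162

Derivation:
Round 1 (k=43): L=147 R=30
Round 2 (k=33): L=30 R=118
Round 3 (k=17): L=118 R=195
Round 4 (k=6): L=195 R=239
Round 5 (k=15): L=239 R=203
Round 6 (k=18): L=203 R=162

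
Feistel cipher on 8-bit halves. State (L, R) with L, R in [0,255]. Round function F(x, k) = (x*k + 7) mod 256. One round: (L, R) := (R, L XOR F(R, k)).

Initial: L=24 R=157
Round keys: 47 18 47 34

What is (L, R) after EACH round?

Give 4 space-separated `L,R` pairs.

Round 1 (k=47): L=157 R=194
Round 2 (k=18): L=194 R=54
Round 3 (k=47): L=54 R=51
Round 4 (k=34): L=51 R=251

Answer: 157,194 194,54 54,51 51,251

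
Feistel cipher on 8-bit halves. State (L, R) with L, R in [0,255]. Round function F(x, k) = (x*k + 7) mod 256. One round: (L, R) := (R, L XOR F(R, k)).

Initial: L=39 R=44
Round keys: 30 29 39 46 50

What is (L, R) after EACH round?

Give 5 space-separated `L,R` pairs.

Answer: 44,8 8,195 195,180 180,156 156,203

Derivation:
Round 1 (k=30): L=44 R=8
Round 2 (k=29): L=8 R=195
Round 3 (k=39): L=195 R=180
Round 4 (k=46): L=180 R=156
Round 5 (k=50): L=156 R=203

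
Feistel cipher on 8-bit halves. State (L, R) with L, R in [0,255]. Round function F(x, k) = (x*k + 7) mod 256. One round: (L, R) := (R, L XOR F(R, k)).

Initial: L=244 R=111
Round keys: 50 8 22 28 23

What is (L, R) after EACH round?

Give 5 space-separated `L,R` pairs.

Round 1 (k=50): L=111 R=65
Round 2 (k=8): L=65 R=96
Round 3 (k=22): L=96 R=6
Round 4 (k=28): L=6 R=207
Round 5 (k=23): L=207 R=166

Answer: 111,65 65,96 96,6 6,207 207,166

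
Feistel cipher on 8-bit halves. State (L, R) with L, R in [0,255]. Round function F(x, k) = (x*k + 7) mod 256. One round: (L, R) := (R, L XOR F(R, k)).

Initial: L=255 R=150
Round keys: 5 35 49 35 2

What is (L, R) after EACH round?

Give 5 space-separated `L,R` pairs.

Answer: 150,10 10,243 243,128 128,116 116,111

Derivation:
Round 1 (k=5): L=150 R=10
Round 2 (k=35): L=10 R=243
Round 3 (k=49): L=243 R=128
Round 4 (k=35): L=128 R=116
Round 5 (k=2): L=116 R=111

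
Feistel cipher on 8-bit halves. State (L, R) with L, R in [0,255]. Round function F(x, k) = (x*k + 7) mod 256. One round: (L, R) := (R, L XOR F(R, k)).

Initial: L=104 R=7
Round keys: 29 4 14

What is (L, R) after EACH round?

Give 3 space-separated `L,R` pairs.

Round 1 (k=29): L=7 R=186
Round 2 (k=4): L=186 R=232
Round 3 (k=14): L=232 R=13

Answer: 7,186 186,232 232,13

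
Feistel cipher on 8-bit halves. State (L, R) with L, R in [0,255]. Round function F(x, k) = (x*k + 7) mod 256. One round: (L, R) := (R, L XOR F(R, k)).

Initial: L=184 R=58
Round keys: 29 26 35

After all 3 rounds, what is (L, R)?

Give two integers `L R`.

Answer: 91 89

Derivation:
Round 1 (k=29): L=58 R=33
Round 2 (k=26): L=33 R=91
Round 3 (k=35): L=91 R=89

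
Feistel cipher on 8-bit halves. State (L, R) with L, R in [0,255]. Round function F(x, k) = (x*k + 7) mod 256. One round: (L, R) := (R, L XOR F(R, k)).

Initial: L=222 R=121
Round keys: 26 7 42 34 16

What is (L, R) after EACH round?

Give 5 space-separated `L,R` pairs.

Round 1 (k=26): L=121 R=143
Round 2 (k=7): L=143 R=137
Round 3 (k=42): L=137 R=14
Round 4 (k=34): L=14 R=106
Round 5 (k=16): L=106 R=169

Answer: 121,143 143,137 137,14 14,106 106,169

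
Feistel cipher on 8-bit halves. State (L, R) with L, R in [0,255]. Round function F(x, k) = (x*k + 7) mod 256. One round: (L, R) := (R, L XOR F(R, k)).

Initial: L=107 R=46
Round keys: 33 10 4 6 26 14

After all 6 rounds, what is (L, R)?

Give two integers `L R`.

Round 1 (k=33): L=46 R=158
Round 2 (k=10): L=158 R=29
Round 3 (k=4): L=29 R=229
Round 4 (k=6): L=229 R=120
Round 5 (k=26): L=120 R=210
Round 6 (k=14): L=210 R=251

Answer: 210 251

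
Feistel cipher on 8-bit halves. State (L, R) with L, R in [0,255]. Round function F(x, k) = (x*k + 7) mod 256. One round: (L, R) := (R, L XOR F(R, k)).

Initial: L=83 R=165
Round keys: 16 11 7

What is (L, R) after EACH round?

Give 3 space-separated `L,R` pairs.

Round 1 (k=16): L=165 R=4
Round 2 (k=11): L=4 R=150
Round 3 (k=7): L=150 R=37

Answer: 165,4 4,150 150,37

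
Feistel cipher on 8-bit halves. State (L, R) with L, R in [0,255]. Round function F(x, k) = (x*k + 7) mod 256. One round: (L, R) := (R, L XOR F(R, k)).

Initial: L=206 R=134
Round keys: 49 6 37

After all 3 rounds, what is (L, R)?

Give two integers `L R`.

Round 1 (k=49): L=134 R=99
Round 2 (k=6): L=99 R=223
Round 3 (k=37): L=223 R=33

Answer: 223 33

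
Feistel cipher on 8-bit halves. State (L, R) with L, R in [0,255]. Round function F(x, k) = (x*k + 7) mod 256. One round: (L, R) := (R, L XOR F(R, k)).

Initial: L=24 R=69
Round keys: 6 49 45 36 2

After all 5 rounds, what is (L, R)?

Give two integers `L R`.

Round 1 (k=6): L=69 R=189
Round 2 (k=49): L=189 R=113
Round 3 (k=45): L=113 R=89
Round 4 (k=36): L=89 R=250
Round 5 (k=2): L=250 R=162

Answer: 250 162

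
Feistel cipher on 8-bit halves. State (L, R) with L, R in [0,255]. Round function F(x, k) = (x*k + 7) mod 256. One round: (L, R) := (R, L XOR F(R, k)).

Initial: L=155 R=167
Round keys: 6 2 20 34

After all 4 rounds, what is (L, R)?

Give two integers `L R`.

Round 1 (k=6): L=167 R=106
Round 2 (k=2): L=106 R=124
Round 3 (k=20): L=124 R=221
Round 4 (k=34): L=221 R=29

Answer: 221 29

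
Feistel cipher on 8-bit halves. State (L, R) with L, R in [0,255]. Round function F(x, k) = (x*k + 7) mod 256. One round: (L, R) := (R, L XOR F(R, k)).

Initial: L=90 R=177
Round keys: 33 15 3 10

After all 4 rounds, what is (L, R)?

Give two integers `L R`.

Answer: 193 133

Derivation:
Round 1 (k=33): L=177 R=130
Round 2 (k=15): L=130 R=20
Round 3 (k=3): L=20 R=193
Round 4 (k=10): L=193 R=133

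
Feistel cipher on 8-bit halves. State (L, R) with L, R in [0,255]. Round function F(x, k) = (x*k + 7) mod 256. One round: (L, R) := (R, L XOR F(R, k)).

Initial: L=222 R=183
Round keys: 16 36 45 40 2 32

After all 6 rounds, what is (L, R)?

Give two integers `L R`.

Round 1 (k=16): L=183 R=169
Round 2 (k=36): L=169 R=124
Round 3 (k=45): L=124 R=122
Round 4 (k=40): L=122 R=107
Round 5 (k=2): L=107 R=167
Round 6 (k=32): L=167 R=140

Answer: 167 140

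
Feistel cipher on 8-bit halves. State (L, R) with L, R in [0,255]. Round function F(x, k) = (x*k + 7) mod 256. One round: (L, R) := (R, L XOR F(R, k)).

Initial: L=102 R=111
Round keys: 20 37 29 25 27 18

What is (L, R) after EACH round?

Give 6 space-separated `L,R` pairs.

Answer: 111,213 213,191 191,127 127,209 209,109 109,96

Derivation:
Round 1 (k=20): L=111 R=213
Round 2 (k=37): L=213 R=191
Round 3 (k=29): L=191 R=127
Round 4 (k=25): L=127 R=209
Round 5 (k=27): L=209 R=109
Round 6 (k=18): L=109 R=96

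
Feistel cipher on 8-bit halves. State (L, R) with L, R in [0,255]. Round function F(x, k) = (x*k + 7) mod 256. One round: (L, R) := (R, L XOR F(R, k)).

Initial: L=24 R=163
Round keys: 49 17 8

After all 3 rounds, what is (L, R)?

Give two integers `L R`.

Answer: 234 117

Derivation:
Round 1 (k=49): L=163 R=34
Round 2 (k=17): L=34 R=234
Round 3 (k=8): L=234 R=117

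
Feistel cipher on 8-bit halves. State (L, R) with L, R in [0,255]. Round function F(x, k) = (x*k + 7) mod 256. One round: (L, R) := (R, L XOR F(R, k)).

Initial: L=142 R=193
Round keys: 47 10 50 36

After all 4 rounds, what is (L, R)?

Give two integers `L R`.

Round 1 (k=47): L=193 R=248
Round 2 (k=10): L=248 R=118
Round 3 (k=50): L=118 R=235
Round 4 (k=36): L=235 R=101

Answer: 235 101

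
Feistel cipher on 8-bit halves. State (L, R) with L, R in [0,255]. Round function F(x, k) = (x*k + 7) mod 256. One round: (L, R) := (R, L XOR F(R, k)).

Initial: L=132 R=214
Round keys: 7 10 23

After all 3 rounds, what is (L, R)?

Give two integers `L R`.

Answer: 47 37

Derivation:
Round 1 (k=7): L=214 R=101
Round 2 (k=10): L=101 R=47
Round 3 (k=23): L=47 R=37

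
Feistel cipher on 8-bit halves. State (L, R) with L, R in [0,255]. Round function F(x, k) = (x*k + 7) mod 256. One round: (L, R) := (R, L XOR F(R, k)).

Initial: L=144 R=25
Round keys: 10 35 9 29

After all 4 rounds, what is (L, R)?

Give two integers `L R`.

Answer: 115 205

Derivation:
Round 1 (k=10): L=25 R=145
Round 2 (k=35): L=145 R=195
Round 3 (k=9): L=195 R=115
Round 4 (k=29): L=115 R=205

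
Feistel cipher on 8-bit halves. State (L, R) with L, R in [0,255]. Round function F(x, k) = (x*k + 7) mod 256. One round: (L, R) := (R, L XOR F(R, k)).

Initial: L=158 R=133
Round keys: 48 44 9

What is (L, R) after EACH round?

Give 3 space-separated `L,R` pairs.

Answer: 133,105 105,150 150,36

Derivation:
Round 1 (k=48): L=133 R=105
Round 2 (k=44): L=105 R=150
Round 3 (k=9): L=150 R=36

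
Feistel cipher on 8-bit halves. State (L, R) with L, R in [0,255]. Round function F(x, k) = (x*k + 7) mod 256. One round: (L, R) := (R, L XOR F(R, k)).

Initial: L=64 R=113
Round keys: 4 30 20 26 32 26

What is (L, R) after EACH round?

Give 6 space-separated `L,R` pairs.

Answer: 113,139 139,32 32,12 12,31 31,235 235,250

Derivation:
Round 1 (k=4): L=113 R=139
Round 2 (k=30): L=139 R=32
Round 3 (k=20): L=32 R=12
Round 4 (k=26): L=12 R=31
Round 5 (k=32): L=31 R=235
Round 6 (k=26): L=235 R=250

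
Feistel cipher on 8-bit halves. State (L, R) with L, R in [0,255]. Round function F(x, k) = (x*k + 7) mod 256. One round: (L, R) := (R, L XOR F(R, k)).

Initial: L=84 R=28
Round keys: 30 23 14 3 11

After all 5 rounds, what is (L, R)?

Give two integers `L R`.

Answer: 99 228

Derivation:
Round 1 (k=30): L=28 R=27
Round 2 (k=23): L=27 R=104
Round 3 (k=14): L=104 R=172
Round 4 (k=3): L=172 R=99
Round 5 (k=11): L=99 R=228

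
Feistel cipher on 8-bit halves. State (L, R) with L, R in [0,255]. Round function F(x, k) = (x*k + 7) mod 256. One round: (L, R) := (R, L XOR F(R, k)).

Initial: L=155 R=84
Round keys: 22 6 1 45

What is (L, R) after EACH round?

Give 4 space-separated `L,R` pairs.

Answer: 84,164 164,139 139,54 54,14

Derivation:
Round 1 (k=22): L=84 R=164
Round 2 (k=6): L=164 R=139
Round 3 (k=1): L=139 R=54
Round 4 (k=45): L=54 R=14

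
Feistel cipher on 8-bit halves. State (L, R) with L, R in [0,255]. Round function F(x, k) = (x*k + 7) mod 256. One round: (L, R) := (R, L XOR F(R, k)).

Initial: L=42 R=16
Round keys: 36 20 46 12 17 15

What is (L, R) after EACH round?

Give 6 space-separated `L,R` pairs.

Answer: 16,109 109,155 155,140 140,12 12,95 95,148

Derivation:
Round 1 (k=36): L=16 R=109
Round 2 (k=20): L=109 R=155
Round 3 (k=46): L=155 R=140
Round 4 (k=12): L=140 R=12
Round 5 (k=17): L=12 R=95
Round 6 (k=15): L=95 R=148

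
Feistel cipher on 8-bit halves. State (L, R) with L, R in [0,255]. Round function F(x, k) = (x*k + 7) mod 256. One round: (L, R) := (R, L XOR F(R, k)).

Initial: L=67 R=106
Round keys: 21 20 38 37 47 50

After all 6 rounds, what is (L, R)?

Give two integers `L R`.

Answer: 175 50

Derivation:
Round 1 (k=21): L=106 R=250
Round 2 (k=20): L=250 R=229
Round 3 (k=38): L=229 R=255
Round 4 (k=37): L=255 R=7
Round 5 (k=47): L=7 R=175
Round 6 (k=50): L=175 R=50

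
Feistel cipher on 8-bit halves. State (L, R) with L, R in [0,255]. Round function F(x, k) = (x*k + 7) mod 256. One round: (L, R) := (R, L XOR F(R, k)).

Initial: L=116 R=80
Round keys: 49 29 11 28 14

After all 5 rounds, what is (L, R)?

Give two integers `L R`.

Answer: 17 87

Derivation:
Round 1 (k=49): L=80 R=35
Round 2 (k=29): L=35 R=174
Round 3 (k=11): L=174 R=162
Round 4 (k=28): L=162 R=17
Round 5 (k=14): L=17 R=87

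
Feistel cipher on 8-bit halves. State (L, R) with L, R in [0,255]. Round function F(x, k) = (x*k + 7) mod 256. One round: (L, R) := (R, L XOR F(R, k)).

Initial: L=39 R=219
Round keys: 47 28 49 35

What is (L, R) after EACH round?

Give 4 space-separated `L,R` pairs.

Answer: 219,27 27,32 32,60 60,27

Derivation:
Round 1 (k=47): L=219 R=27
Round 2 (k=28): L=27 R=32
Round 3 (k=49): L=32 R=60
Round 4 (k=35): L=60 R=27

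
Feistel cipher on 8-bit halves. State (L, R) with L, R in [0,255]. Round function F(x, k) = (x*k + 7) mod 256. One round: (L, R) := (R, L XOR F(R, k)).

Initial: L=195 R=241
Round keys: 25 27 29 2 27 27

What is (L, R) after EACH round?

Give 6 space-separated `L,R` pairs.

Answer: 241,83 83,57 57,47 47,92 92,148 148,255

Derivation:
Round 1 (k=25): L=241 R=83
Round 2 (k=27): L=83 R=57
Round 3 (k=29): L=57 R=47
Round 4 (k=2): L=47 R=92
Round 5 (k=27): L=92 R=148
Round 6 (k=27): L=148 R=255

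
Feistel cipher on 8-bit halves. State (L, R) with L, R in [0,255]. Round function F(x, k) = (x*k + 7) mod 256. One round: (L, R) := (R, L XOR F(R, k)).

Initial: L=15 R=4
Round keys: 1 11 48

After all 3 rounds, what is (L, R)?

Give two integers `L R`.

Round 1 (k=1): L=4 R=4
Round 2 (k=11): L=4 R=55
Round 3 (k=48): L=55 R=83

Answer: 55 83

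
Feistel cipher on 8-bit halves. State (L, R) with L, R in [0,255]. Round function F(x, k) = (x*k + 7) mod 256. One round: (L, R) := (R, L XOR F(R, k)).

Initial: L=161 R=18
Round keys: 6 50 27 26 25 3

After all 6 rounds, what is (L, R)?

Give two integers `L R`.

Round 1 (k=6): L=18 R=210
Round 2 (k=50): L=210 R=25
Round 3 (k=27): L=25 R=120
Round 4 (k=26): L=120 R=46
Round 5 (k=25): L=46 R=253
Round 6 (k=3): L=253 R=208

Answer: 253 208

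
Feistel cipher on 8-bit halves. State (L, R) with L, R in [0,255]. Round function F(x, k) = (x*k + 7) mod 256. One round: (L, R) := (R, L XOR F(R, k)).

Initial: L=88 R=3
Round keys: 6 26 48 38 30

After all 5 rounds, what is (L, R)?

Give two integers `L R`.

Answer: 9 51

Derivation:
Round 1 (k=6): L=3 R=65
Round 2 (k=26): L=65 R=162
Round 3 (k=48): L=162 R=38
Round 4 (k=38): L=38 R=9
Round 5 (k=30): L=9 R=51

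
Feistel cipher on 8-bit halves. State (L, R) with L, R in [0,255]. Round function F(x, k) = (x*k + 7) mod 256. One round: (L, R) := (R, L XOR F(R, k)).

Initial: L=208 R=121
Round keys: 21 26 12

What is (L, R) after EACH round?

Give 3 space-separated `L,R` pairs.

Round 1 (k=21): L=121 R=36
Round 2 (k=26): L=36 R=214
Round 3 (k=12): L=214 R=43

Answer: 121,36 36,214 214,43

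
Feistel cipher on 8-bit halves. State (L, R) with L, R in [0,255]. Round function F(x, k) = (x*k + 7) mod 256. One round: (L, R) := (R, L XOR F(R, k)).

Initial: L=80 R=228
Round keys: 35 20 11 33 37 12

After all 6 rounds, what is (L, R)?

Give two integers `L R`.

Answer: 243 242

Derivation:
Round 1 (k=35): L=228 R=99
Round 2 (k=20): L=99 R=39
Round 3 (k=11): L=39 R=215
Round 4 (k=33): L=215 R=153
Round 5 (k=37): L=153 R=243
Round 6 (k=12): L=243 R=242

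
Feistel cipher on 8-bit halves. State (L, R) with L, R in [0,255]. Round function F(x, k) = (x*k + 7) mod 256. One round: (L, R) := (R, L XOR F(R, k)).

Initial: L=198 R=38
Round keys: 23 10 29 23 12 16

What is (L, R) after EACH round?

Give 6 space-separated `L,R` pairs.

Answer: 38,183 183,11 11,241 241,165 165,50 50,130

Derivation:
Round 1 (k=23): L=38 R=183
Round 2 (k=10): L=183 R=11
Round 3 (k=29): L=11 R=241
Round 4 (k=23): L=241 R=165
Round 5 (k=12): L=165 R=50
Round 6 (k=16): L=50 R=130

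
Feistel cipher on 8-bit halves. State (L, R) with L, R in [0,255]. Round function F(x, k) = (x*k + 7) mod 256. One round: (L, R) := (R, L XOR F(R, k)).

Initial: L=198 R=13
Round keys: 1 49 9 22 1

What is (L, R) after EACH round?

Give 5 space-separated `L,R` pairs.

Answer: 13,210 210,52 52,9 9,249 249,9

Derivation:
Round 1 (k=1): L=13 R=210
Round 2 (k=49): L=210 R=52
Round 3 (k=9): L=52 R=9
Round 4 (k=22): L=9 R=249
Round 5 (k=1): L=249 R=9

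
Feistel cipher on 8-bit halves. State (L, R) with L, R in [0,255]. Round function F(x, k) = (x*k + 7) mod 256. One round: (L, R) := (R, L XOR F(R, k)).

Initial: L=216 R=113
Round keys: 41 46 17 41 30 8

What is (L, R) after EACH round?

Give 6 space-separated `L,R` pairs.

Answer: 113,248 248,230 230,181 181,226 226,54 54,85

Derivation:
Round 1 (k=41): L=113 R=248
Round 2 (k=46): L=248 R=230
Round 3 (k=17): L=230 R=181
Round 4 (k=41): L=181 R=226
Round 5 (k=30): L=226 R=54
Round 6 (k=8): L=54 R=85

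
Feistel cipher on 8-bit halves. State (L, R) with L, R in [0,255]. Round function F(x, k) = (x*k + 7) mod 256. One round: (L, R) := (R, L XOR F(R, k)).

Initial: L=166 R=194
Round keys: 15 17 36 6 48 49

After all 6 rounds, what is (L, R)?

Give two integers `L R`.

Answer: 115 237

Derivation:
Round 1 (k=15): L=194 R=195
Round 2 (k=17): L=195 R=56
Round 3 (k=36): L=56 R=36
Round 4 (k=6): L=36 R=231
Round 5 (k=48): L=231 R=115
Round 6 (k=49): L=115 R=237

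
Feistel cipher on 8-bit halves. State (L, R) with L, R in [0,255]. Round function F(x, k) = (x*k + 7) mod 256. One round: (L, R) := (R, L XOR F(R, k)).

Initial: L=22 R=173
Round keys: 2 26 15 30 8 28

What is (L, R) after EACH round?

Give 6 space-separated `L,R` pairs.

Answer: 173,119 119,176 176,32 32,119 119,159 159,28

Derivation:
Round 1 (k=2): L=173 R=119
Round 2 (k=26): L=119 R=176
Round 3 (k=15): L=176 R=32
Round 4 (k=30): L=32 R=119
Round 5 (k=8): L=119 R=159
Round 6 (k=28): L=159 R=28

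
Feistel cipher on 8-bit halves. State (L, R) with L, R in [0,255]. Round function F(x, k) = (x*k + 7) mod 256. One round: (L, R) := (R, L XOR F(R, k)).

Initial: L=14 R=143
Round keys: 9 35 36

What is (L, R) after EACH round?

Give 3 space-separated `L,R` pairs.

Answer: 143,0 0,136 136,39

Derivation:
Round 1 (k=9): L=143 R=0
Round 2 (k=35): L=0 R=136
Round 3 (k=36): L=136 R=39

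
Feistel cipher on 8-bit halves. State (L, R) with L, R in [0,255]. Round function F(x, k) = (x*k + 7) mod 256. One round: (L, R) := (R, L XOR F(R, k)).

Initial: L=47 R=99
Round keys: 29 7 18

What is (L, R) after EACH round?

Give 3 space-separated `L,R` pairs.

Answer: 99,17 17,29 29,0

Derivation:
Round 1 (k=29): L=99 R=17
Round 2 (k=7): L=17 R=29
Round 3 (k=18): L=29 R=0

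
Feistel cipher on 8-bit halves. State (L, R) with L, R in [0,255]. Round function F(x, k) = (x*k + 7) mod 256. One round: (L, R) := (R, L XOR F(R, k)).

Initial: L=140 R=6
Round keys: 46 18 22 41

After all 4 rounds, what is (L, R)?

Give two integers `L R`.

Round 1 (k=46): L=6 R=151
Round 2 (k=18): L=151 R=163
Round 3 (k=22): L=163 R=158
Round 4 (k=41): L=158 R=246

Answer: 158 246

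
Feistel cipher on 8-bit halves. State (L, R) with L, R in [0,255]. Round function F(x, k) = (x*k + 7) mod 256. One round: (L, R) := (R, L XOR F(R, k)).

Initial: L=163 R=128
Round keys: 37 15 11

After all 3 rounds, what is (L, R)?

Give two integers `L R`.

Round 1 (k=37): L=128 R=36
Round 2 (k=15): L=36 R=163
Round 3 (k=11): L=163 R=44

Answer: 163 44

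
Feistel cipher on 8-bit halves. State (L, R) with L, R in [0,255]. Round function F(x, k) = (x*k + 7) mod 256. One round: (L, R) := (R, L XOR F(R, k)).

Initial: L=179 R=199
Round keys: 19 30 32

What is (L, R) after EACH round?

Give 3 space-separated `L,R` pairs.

Round 1 (k=19): L=199 R=127
Round 2 (k=30): L=127 R=46
Round 3 (k=32): L=46 R=184

Answer: 199,127 127,46 46,184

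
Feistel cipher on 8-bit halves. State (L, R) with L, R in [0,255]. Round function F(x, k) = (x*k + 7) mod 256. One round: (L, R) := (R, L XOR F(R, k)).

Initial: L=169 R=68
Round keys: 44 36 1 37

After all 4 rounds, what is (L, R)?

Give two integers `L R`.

Round 1 (k=44): L=68 R=30
Round 2 (k=36): L=30 R=123
Round 3 (k=1): L=123 R=156
Round 4 (k=37): L=156 R=232

Answer: 156 232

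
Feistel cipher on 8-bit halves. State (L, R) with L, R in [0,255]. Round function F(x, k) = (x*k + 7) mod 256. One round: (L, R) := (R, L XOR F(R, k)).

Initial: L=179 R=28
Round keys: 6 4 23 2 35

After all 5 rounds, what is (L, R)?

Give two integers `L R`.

Round 1 (k=6): L=28 R=28
Round 2 (k=4): L=28 R=107
Round 3 (k=23): L=107 R=184
Round 4 (k=2): L=184 R=28
Round 5 (k=35): L=28 R=99

Answer: 28 99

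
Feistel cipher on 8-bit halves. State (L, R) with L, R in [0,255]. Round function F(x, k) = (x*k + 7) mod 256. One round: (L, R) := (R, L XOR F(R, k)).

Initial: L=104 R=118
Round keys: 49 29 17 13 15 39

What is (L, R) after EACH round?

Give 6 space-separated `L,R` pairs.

Round 1 (k=49): L=118 R=245
Round 2 (k=29): L=245 R=190
Round 3 (k=17): L=190 R=80
Round 4 (k=13): L=80 R=169
Round 5 (k=15): L=169 R=190
Round 6 (k=39): L=190 R=80

Answer: 118,245 245,190 190,80 80,169 169,190 190,80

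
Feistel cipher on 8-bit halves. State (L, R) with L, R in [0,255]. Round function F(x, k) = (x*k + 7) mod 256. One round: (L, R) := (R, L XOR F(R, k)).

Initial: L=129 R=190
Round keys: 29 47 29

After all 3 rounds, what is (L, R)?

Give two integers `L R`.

Answer: 133 20

Derivation:
Round 1 (k=29): L=190 R=12
Round 2 (k=47): L=12 R=133
Round 3 (k=29): L=133 R=20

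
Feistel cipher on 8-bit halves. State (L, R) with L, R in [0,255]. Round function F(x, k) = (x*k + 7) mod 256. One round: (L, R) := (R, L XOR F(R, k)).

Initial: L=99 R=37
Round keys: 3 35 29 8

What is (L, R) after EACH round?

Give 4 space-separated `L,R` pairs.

Answer: 37,21 21,195 195,11 11,156

Derivation:
Round 1 (k=3): L=37 R=21
Round 2 (k=35): L=21 R=195
Round 3 (k=29): L=195 R=11
Round 4 (k=8): L=11 R=156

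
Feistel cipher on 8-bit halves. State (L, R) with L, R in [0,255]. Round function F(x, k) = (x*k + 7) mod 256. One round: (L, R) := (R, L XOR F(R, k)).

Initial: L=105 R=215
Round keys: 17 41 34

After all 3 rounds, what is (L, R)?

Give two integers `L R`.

Answer: 145 110

Derivation:
Round 1 (k=17): L=215 R=39
Round 2 (k=41): L=39 R=145
Round 3 (k=34): L=145 R=110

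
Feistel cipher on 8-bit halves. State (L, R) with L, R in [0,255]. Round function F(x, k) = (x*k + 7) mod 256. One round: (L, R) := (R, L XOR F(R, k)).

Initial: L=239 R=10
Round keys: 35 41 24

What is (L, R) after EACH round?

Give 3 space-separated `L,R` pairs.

Answer: 10,138 138,43 43,133

Derivation:
Round 1 (k=35): L=10 R=138
Round 2 (k=41): L=138 R=43
Round 3 (k=24): L=43 R=133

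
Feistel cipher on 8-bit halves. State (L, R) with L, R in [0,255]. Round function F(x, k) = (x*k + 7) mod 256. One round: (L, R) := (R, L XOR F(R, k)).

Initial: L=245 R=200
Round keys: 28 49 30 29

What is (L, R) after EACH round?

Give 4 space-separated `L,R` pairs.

Round 1 (k=28): L=200 R=18
Round 2 (k=49): L=18 R=177
Round 3 (k=30): L=177 R=215
Round 4 (k=29): L=215 R=211

Answer: 200,18 18,177 177,215 215,211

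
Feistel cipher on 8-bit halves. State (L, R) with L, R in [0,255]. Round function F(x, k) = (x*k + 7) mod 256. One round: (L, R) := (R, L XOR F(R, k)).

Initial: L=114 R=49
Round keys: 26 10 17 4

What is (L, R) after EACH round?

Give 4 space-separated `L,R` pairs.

Round 1 (k=26): L=49 R=115
Round 2 (k=10): L=115 R=180
Round 3 (k=17): L=180 R=136
Round 4 (k=4): L=136 R=147

Answer: 49,115 115,180 180,136 136,147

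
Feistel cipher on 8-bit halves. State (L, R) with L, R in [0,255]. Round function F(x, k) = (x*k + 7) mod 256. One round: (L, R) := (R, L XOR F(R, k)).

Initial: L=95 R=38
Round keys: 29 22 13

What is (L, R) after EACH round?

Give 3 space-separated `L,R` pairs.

Round 1 (k=29): L=38 R=10
Round 2 (k=22): L=10 R=197
Round 3 (k=13): L=197 R=2

Answer: 38,10 10,197 197,2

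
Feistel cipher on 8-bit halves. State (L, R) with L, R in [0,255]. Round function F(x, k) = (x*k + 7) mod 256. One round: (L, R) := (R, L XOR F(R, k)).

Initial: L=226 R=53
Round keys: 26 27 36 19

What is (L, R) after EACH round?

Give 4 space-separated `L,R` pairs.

Round 1 (k=26): L=53 R=139
Round 2 (k=27): L=139 R=133
Round 3 (k=36): L=133 R=48
Round 4 (k=19): L=48 R=18

Answer: 53,139 139,133 133,48 48,18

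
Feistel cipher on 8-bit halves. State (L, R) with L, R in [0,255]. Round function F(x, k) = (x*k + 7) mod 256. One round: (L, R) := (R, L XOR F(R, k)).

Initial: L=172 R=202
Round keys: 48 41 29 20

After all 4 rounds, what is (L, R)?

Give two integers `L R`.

Answer: 140 55

Derivation:
Round 1 (k=48): L=202 R=75
Round 2 (k=41): L=75 R=192
Round 3 (k=29): L=192 R=140
Round 4 (k=20): L=140 R=55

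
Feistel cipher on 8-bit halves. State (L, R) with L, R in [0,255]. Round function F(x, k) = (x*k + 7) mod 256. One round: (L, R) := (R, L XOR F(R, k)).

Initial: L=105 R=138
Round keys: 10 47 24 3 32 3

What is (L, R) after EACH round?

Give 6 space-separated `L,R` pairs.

Answer: 138,2 2,239 239,109 109,161 161,74 74,68

Derivation:
Round 1 (k=10): L=138 R=2
Round 2 (k=47): L=2 R=239
Round 3 (k=24): L=239 R=109
Round 4 (k=3): L=109 R=161
Round 5 (k=32): L=161 R=74
Round 6 (k=3): L=74 R=68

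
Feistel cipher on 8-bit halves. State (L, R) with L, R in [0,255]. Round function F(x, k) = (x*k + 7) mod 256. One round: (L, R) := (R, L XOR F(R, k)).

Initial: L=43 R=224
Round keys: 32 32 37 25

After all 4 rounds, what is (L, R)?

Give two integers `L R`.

Round 1 (k=32): L=224 R=44
Round 2 (k=32): L=44 R=103
Round 3 (k=37): L=103 R=198
Round 4 (k=25): L=198 R=58

Answer: 198 58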